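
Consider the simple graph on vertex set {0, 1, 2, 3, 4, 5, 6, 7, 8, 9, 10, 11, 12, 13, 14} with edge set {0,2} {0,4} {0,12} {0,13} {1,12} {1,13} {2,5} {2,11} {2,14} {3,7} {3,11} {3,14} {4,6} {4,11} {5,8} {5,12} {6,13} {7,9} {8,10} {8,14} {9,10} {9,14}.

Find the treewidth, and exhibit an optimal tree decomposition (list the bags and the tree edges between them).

The largest bag has 4 vertices, giving width 3; this decomposition certifies tw(G) ≤ 3. For the lower bound: the 4 vertex sets {1,6,13}, {12}, {0}, {2,4,5,11} are disjoint, each induces a connected subgraph, and every pair is joined by at least one edge of G. Contracting each set to a single vertex therefore yields K_{4} as a minor, and since treewidth is minor-monotone, tw(G) ≥ tw(K_{4}) = 3. Hence tw(G) = 3 exactly.

Treewidth 3.
One such decomposition:
Bags: B1 = {1, 6, 12, 13}  B2 = {0, 6, 12, 13}  B3 = {0, 4, 6, 12}  B4 = {0, 4, 5, 12}  B5 = {0, 2, 4, 5}  B6 = {2, 4, 5, 11}  B7 = {2, 5, 8, 11}  B8 = {2, 8, 11, 14}  B9 = {3, 8, 11, 14}  B10 = {3, 8, 10, 14}  B11 = {3, 9, 10, 14}  B12 = {3, 7, 9, 10}
Tree: B1–B2, B2–B3, B3–B4, B4–B5, B5–B6, B6–B7, B7–B8, B8–B9, B9–B10, B10–B11, B11–B12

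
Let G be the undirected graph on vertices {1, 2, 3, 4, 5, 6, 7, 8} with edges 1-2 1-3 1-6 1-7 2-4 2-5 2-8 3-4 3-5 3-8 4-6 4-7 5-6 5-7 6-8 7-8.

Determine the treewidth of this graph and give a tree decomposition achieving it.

Every bag has size at most 5, so the width is 5 − 1 = 4 and tw(G) ≤ 4. For the lower bound: the 5 vertex sets {7,8}, {2,5}, {1,3}, {4}, {6} are disjoint, each induces a connected subgraph, and every pair is joined by at least one edge of G. Contracting each set to a single vertex therefore yields K_{5} as a minor, and since treewidth is minor-monotone, tw(G) ≥ tw(K_{5}) = 4. Hence tw(G) = 4 exactly.

Treewidth 4.
One such decomposition:
Bags: B1 = {1, 4, 5, 7, 8}  B2 = {1, 2, 4, 5, 8}  B3 = {1, 3, 4, 5, 8}  B4 = {1, 4, 5, 6, 8}
Tree: B1–B2, B2–B3, B3–B4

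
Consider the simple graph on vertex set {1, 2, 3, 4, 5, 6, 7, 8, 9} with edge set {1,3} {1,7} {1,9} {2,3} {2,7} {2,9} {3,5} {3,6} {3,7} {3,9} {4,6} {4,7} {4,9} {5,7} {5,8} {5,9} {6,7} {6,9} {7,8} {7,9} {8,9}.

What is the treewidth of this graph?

A width-3 tree decomposition is:
Bags: B1 = {3, 6, 7, 9}  B2 = {1, 3, 7, 9}  B3 = {2, 3, 7, 9}  B4 = {3, 5, 7, 9}  B5 = {5, 7, 8, 9}  B6 = {4, 6, 7, 9}
Tree: B1–B2, B2–B3, B2–B4, B4–B5, B1–B6
The largest bag has 4 vertices, giving width 3; this decomposition certifies tw(G) ≤ 3. On the other hand G contains the 4-clique {5, 7, 8, 9}. A clique must lie in a single bag of any decomposition, so no decomposition can have width below 3. The upper and lower bounds meet at 3, so that is the treewidth.

3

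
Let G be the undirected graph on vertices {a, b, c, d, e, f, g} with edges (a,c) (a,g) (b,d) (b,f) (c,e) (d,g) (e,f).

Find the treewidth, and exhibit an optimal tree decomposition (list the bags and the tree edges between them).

The largest bag has 3 vertices, giving width 2; this decomposition certifies tw(G) ≤ 2. Since d–b–f–e–c–a–g–d is a cycle in G, G is not acyclic. Forests are exactly the graphs of treewidth ≤ 1, so tw(G) ≥ 2. Hence tw(G) = 2 exactly.

Treewidth 2.
One such decomposition:
Bags: B1 = {b, d, f}  B2 = {d, e, f}  B3 = {c, d, e}  B4 = {a, c, d}  B5 = {a, d, g}
Tree: B1–B2, B2–B3, B3–B4, B4–B5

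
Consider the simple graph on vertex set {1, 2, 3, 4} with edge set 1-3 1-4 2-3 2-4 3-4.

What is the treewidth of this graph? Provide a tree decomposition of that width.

Treewidth 2.
One such decomposition:
Bags: B1 = {1, 3, 4}  B2 = {2, 3, 4}
Tree: B1–B2

Every bag has size at most 3, so the width is 3 − 1 = 2 and tw(G) ≤ 2. On the other hand G contains the 3-clique {1, 3, 4}. A clique must lie in a single bag of any decomposition, so no decomposition can have width below 2. Hence tw(G) = 2 exactly.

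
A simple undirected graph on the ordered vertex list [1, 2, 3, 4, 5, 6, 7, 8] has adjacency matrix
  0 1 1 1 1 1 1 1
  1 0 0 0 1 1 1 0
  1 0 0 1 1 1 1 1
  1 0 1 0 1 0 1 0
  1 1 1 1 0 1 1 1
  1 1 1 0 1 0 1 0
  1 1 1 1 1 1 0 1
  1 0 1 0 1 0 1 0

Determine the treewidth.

A width-4 tree decomposition is:
Bags: B1 = {1, 3, 4, 5, 7}  B2 = {1, 3, 5, 7, 8}  B3 = {1, 3, 5, 6, 7}  B4 = {1, 2, 5, 6, 7}
Tree: B1–B2, B1–B3, B3–B4
Each bag holds 5 vertices, so the decomposition has width 4, which upper-bounds the treewidth. Conversely, {1, 2, 5, 6, 7} is a clique of size 5, and the vertices of any clique must share a bag in every tree decomposition; so some bag has ≥ 5 vertices and tw(G) ≥ 4. The upper and lower bounds meet at 4, so that is the treewidth.

4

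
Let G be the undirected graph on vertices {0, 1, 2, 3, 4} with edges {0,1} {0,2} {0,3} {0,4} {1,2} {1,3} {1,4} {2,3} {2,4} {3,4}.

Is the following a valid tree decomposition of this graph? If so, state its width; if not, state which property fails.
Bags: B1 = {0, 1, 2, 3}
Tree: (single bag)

A tree decomposition must satisfy three properties: every vertex lies in some bag; for every edge, both endpoints lie together in some bag; and for every vertex, the bags containing it form a connected subtree. Here vertex 4 appears in no bag, so the decomposition is invalid.

No — vertex 4 appears in no bag.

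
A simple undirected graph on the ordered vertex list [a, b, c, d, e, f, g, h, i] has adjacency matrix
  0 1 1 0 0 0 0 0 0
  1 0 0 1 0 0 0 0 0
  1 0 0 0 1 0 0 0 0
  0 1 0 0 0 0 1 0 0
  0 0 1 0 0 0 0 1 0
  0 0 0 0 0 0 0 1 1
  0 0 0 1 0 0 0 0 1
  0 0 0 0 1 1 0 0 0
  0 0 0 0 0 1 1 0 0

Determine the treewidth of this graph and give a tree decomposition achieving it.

Treewidth 2.
One such decomposition:
Bags: B1 = {a, c, e}  B2 = {a, e, h}  B3 = {a, f, h}  B4 = {a, f, i}  B5 = {a, g, i}  B6 = {a, d, g}  B7 = {a, b, d}
Tree: B1–B2, B2–B3, B3–B4, B4–B5, B5–B6, B6–B7

Every bag has size at most 3, so the width is 3 − 1 = 2 and tw(G) ≤ 2. The edges a–c–e–h–f–i–g–d–b–a form a cycle, so G is not a tree and its treewidth is at least 2. The upper and lower bounds meet at 2, so that is the treewidth.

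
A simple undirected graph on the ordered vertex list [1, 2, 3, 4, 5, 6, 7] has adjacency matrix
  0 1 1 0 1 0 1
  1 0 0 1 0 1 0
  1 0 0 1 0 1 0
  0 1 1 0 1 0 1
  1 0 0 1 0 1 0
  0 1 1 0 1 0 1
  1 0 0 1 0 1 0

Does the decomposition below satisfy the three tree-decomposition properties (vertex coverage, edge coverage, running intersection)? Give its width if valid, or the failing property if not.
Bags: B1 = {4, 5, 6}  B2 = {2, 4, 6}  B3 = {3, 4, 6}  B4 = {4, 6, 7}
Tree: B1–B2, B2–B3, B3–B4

No — vertex 1 appears in no bag.

A tree decomposition must satisfy three properties: every vertex lies in some bag; for every edge, both endpoints lie together in some bag; and for every vertex, the bags containing it form a connected subtree. Here vertex 1 appears in no bag, so the decomposition is invalid.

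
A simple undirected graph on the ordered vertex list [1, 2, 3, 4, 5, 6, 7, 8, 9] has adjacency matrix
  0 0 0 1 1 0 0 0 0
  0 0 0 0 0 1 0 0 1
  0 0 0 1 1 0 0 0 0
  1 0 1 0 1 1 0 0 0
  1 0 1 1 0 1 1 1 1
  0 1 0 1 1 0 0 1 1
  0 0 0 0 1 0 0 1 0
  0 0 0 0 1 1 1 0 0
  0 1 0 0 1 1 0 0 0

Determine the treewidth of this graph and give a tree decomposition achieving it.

The largest bag has 3 vertices, giving width 2; this decomposition certifies tw(G) ≤ 2. For the lower bound, the 3 vertices {2, 6, 9} are pairwise adjacent, and any tree decomposition puts a clique entirely inside one bag — forcing width ≥ 2. Combining the bounds, tw(G) = 2.

Treewidth 2.
One such decomposition:
Bags: B1 = {5, 6, 9}  B2 = {5, 6, 8}  B3 = {4, 5, 6}  B4 = {5, 7, 8}  B5 = {2, 6, 9}  B6 = {3, 4, 5}  B7 = {1, 4, 5}
Tree: B1–B2, B2–B3, B2–B4, B1–B5, B3–B6, B6–B7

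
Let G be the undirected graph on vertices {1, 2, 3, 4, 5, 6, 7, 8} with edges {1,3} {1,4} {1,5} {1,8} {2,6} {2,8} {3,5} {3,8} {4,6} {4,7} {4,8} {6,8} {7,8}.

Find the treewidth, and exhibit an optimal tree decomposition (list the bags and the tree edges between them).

The largest bag has 3 vertices, giving width 2; this decomposition certifies tw(G) ≤ 2. For the lower bound, the 3 vertices {2, 6, 8} are pairwise adjacent, and any tree decomposition puts a clique entirely inside one bag — forcing width ≥ 2. Hence tw(G) = 2 exactly.

Treewidth 2.
One optimal decomposition is:
Bags: B1 = {1, 4, 8}  B2 = {1, 3, 8}  B3 = {4, 6, 8}  B4 = {1, 3, 5}  B5 = {2, 6, 8}  B6 = {4, 7, 8}
Tree: B1–B2, B1–B3, B2–B4, B3–B5, B3–B6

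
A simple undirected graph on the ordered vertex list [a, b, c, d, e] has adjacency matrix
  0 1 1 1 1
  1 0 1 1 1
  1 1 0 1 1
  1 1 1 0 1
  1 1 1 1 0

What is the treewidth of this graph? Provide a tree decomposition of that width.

Treewidth 4.
Bags: B1 = {a, b, c, d, e}
Tree: (single bag)

With just one bag of size 5, the width is 5 − 1 = 4, so tw(G) ≤ 4. On the other hand G contains the 5-clique {a, b, c, d, e}. A clique must lie in a single bag of any decomposition, so no decomposition can have width below 4. The upper and lower bounds meet at 4, so that is the treewidth.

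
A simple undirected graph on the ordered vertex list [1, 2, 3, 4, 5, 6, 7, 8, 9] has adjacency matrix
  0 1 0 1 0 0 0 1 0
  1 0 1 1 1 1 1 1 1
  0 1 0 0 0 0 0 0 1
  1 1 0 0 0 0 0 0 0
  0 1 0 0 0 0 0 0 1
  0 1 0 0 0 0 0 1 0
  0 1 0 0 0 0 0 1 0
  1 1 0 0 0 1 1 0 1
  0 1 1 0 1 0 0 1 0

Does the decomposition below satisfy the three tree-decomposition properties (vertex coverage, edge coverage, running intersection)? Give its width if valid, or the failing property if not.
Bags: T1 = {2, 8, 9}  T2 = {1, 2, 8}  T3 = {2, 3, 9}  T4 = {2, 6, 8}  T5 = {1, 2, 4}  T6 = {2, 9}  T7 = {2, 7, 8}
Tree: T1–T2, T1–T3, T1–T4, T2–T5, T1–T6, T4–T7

No — vertex 5 appears in no bag.

A tree decomposition must satisfy three properties: every vertex lies in some bag; for every edge, both endpoints lie together in some bag; and for every vertex, the bags containing it form a connected subtree. Here vertex 5 appears in no bag, so the decomposition is invalid.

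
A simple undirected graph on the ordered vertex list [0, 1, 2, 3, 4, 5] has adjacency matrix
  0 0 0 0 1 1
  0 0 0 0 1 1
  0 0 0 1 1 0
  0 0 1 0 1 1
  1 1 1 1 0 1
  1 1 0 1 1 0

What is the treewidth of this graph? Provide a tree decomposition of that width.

Each bag holds 3 vertices, so the decomposition has width 2, which upper-bounds the treewidth. For the lower bound, the 3 vertices {2, 3, 4} are pairwise adjacent, and any tree decomposition puts a clique entirely inside one bag — forcing width ≥ 2. Combining the bounds, tw(G) = 2.

Treewidth 2.
One such decomposition:
Bags: B1 = {0, 4, 5}  B2 = {1, 4, 5}  B3 = {3, 4, 5}  B4 = {2, 3, 4}
Tree: B1–B2, B1–B3, B3–B4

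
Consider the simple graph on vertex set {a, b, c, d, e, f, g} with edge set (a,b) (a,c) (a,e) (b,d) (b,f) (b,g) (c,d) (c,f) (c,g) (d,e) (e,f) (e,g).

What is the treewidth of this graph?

A width-3 tree decomposition is:
Bags: B1 = {b, c, e, g}  B2 = {a, b, c, e}  B3 = {b, c, e, f}  B4 = {b, c, d, e}
Tree: B1–B2, B2–B3, B3–B4
The largest bag has 4 vertices, giving width 3; this decomposition certifies tw(G) ≤ 3. For the lower bound: the 4 vertex sets {e,g}, {a,c}, {b}, {f} are disjoint, each induces a connected subgraph, and every pair is joined by at least one edge of G. Contracting each set to a single vertex therefore yields K_{4} as a minor, and since treewidth is minor-monotone, tw(G) ≥ tw(K_{4}) = 3. Therefore the treewidth is 3.

3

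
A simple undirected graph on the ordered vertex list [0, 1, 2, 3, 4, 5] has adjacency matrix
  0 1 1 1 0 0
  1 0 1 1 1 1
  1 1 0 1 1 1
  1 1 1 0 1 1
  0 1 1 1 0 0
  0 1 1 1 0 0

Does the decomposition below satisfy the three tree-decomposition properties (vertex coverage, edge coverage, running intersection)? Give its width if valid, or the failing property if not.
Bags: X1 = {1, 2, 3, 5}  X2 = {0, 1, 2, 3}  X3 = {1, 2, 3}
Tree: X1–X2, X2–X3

No — vertex 4 appears in no bag.

A tree decomposition must satisfy three properties: every vertex lies in some bag; for every edge, both endpoints lie together in some bag; and for every vertex, the bags containing it form a connected subtree. Here vertex 4 appears in no bag, so the decomposition is invalid.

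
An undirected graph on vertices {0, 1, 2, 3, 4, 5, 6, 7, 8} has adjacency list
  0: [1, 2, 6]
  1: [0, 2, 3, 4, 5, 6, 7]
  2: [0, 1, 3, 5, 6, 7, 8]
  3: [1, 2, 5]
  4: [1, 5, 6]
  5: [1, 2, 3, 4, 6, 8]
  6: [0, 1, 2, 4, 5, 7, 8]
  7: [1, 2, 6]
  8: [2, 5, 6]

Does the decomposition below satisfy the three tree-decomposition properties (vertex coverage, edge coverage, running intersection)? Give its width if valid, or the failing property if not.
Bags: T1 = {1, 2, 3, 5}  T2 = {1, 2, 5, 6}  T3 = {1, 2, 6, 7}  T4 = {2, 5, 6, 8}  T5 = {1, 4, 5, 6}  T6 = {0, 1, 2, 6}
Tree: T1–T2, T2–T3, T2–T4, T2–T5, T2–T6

Checking the three conditions: (i) the bags cover all of {0, 1, 2, 3, 4, 5, 6, 7, 8}; (ii) for each edge, some bag contains both endpoints; (iii) the bags containing any fixed vertex form a subtree. All hold, so the decomposition is valid with width 4 − 1 = 3.

Yes; width 3.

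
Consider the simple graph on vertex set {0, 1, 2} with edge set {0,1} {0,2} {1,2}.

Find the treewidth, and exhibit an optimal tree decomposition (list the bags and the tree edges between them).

Treewidth 2.
One optimal decomposition is:
Bags: B1 = {0, 1, 2}
Tree: (single bag)

With just one bag of size 3, the width is 3 − 1 = 2, so tw(G) ≤ 2. On the other hand G contains the 3-clique {0, 1, 2}. A clique must lie in a single bag of any decomposition, so no decomposition can have width below 2. Combining the bounds, tw(G) = 2.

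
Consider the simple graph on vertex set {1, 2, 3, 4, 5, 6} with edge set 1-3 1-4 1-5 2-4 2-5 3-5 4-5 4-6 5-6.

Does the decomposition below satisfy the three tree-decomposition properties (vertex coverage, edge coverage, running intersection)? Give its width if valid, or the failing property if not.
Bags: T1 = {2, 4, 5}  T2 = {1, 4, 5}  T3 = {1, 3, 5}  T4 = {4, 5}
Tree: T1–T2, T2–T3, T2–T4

A tree decomposition must satisfy three properties: every vertex lies in some bag; for every edge, both endpoints lie together in some bag; and for every vertex, the bags containing it form a connected subtree. Here vertex 6 appears in no bag, so the decomposition is invalid.

No — vertex 6 appears in no bag.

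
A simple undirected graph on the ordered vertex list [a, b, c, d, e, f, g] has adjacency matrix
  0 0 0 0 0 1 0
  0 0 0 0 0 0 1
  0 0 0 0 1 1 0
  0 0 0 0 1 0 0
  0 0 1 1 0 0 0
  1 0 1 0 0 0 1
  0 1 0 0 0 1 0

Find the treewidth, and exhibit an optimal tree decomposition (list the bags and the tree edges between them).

Treewidth 1.
One such decomposition:
Bags: B1 = {c, f}  B2 = {a, f}  B3 = {c, e}  B4 = {f, g}  B5 = {d, e}  B6 = {b, g}
Tree: B1–B2, B1–B3, B2–B4, B3–B5, B4–B6

Every bag has size at most 2, so the width is 2 − 1 = 1 and tw(G) ≤ 1. G has an edge, so its treewidth is at least 1. Hence tw(G) = 1 exactly.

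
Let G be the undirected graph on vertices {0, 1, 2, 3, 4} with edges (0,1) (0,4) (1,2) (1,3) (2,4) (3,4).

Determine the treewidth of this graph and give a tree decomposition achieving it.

Treewidth 2.
One such decomposition:
Bags: B1 = {1, 3, 4}  B2 = {0, 1, 4}  B3 = {1, 2, 4}
Tree: B1–B2, B2–B3

Every bag has size at most 3, so the width is 3 − 1 = 2 and tw(G) ≤ 2. The edges 3–1–0–4–3 form a cycle, so G is not a tree and its treewidth is at least 2. The upper and lower bounds meet at 2, so that is the treewidth.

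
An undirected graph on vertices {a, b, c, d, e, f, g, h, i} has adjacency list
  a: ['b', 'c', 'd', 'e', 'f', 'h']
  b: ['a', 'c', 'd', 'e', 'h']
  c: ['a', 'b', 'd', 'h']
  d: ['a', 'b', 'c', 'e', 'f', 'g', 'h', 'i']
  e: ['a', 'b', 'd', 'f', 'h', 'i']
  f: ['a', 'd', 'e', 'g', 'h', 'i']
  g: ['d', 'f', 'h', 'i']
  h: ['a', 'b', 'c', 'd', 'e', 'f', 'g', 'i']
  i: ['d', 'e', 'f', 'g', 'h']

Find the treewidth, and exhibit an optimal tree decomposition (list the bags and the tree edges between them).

Every bag has size at most 5, so the width is 5 − 1 = 4 and tw(G) ≤ 4. Conversely, {a, b, c, d, h} is a clique of size 5, and the vertices of any clique must share a bag in every tree decomposition; so some bag has ≥ 5 vertices and tw(G) ≥ 4. The upper and lower bounds meet at 4, so that is the treewidth.

Treewidth 4.
One optimal decomposition is:
Bags: B1 = {a, d, e, f, h}  B2 = {d, e, f, h, i}  B3 = {a, b, d, e, h}  B4 = {d, f, g, h, i}  B5 = {a, b, c, d, h}
Tree: B1–B2, B1–B3, B2–B4, B3–B5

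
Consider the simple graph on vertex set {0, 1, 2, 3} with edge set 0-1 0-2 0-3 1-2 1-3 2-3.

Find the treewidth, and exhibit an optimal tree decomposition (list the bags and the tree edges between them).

Treewidth 3.
One such decomposition:
Bags: B1 = {0, 1, 2, 3}
Tree: (single bag)

With just one bag of size 4, the width is 4 − 1 = 3, so tw(G) ≤ 3. For the lower bound, the 4 vertices {0, 1, 2, 3} are pairwise adjacent, and any tree decomposition puts a clique entirely inside one bag — forcing width ≥ 3. Hence tw(G) = 3 exactly.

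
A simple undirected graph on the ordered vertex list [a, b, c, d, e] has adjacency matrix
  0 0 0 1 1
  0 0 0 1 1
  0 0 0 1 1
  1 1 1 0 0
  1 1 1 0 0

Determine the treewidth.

A width-2 tree decomposition is:
Bags: B1 = {b, d, e}  B2 = {a, d, e}  B3 = {c, d, e}
Tree: B1–B2, B2–B3
The largest bag has 3 vertices, giving width 2; this decomposition certifies tw(G) ≤ 2. Since e–b–d–a–e is a cycle in G, G is not acyclic. Forests are exactly the graphs of treewidth ≤ 1, so tw(G) ≥ 2. Therefore the treewidth is 2.

2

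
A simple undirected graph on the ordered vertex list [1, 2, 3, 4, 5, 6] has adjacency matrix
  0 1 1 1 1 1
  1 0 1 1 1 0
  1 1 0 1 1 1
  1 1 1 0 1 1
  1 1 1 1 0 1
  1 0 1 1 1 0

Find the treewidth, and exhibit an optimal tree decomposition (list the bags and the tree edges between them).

Treewidth 4.
One such decomposition:
Bags: B1 = {1, 2, 3, 4, 5}  B2 = {1, 3, 4, 5, 6}
Tree: B1–B2

The largest bag has 5 vertices, giving width 4; this decomposition certifies tw(G) ≤ 4. Conversely, {1, 2, 3, 4, 5} is a clique of size 5, and the vertices of any clique must share a bag in every tree decomposition; so some bag has ≥ 5 vertices and tw(G) ≥ 4. Combining the bounds, tw(G) = 4.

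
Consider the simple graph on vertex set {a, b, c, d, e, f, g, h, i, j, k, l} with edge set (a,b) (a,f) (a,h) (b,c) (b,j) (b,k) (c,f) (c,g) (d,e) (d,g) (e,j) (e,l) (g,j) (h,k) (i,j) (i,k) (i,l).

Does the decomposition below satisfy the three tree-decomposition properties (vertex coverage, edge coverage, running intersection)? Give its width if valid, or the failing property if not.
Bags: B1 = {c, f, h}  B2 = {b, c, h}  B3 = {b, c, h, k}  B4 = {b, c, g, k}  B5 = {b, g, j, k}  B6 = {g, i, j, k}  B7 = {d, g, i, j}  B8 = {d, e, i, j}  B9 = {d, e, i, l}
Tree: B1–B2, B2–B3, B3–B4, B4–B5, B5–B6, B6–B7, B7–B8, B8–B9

A tree decomposition must satisfy three properties: every vertex lies in some bag; for every edge, both endpoints lie together in some bag; and for every vertex, the bags containing it form a connected subtree. Here vertex a appears in no bag, so the decomposition is invalid.

No — vertex a appears in no bag.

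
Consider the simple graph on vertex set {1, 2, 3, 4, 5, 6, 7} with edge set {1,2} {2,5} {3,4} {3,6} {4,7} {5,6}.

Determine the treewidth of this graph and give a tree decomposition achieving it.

The largest bag has 2 vertices, giving width 1; this decomposition certifies tw(G) ≤ 1. Any graph with an edge has treewidth ≥ 1, and G has the edge 7–4. Hence tw(G) = 1 exactly.

Treewidth 1.
One optimal decomposition is:
Bags: B1 = {4, 7}  B2 = {3, 4}  B3 = {3, 6}  B4 = {5, 6}  B5 = {2, 5}  B6 = {1, 2}
Tree: B1–B2, B2–B3, B3–B4, B4–B5, B5–B6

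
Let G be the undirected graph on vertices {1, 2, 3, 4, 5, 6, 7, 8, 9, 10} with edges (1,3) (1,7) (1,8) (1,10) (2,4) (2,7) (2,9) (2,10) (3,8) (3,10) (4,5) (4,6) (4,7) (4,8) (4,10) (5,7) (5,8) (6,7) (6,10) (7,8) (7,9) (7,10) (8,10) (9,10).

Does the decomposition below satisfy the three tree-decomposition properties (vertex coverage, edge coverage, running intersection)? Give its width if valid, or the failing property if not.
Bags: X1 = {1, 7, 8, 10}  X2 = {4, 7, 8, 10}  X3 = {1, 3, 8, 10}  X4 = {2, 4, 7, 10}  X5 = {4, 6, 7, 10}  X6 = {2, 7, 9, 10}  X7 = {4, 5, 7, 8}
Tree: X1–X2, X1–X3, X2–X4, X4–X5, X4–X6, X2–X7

Every vertex of G appears in some bag (union = {1, 2, 3, 4, 5, 6, 7, 8, 9, 10}); every edge is covered by a bag; and for each vertex v the set of bags containing v is connected in the bag tree. The decomposition is therefore valid. The largest bag has 4 vertices, so the width is 3.

Yes; width 3.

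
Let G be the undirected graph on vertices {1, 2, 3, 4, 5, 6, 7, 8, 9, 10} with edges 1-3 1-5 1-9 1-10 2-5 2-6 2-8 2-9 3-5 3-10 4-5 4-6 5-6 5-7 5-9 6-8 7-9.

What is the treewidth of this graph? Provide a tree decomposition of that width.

Treewidth 2.
One such decomposition:
Bags: B1 = {1, 3, 10}  B2 = {1, 3, 5}  B3 = {1, 5, 9}  B4 = {2, 5, 9}  B5 = {2, 5, 6}  B6 = {4, 5, 6}  B7 = {2, 6, 8}  B8 = {5, 7, 9}
Tree: B1–B2, B2–B3, B3–B4, B4–B5, B5–B6, B5–B7, B3–B8

Every bag has size at most 3, so the width is 3 − 1 = 2 and tw(G) ≤ 2. On the other hand G contains the 3-clique {2, 6, 8}. A clique must lie in a single bag of any decomposition, so no decomposition can have width below 2. The upper and lower bounds meet at 2, so that is the treewidth.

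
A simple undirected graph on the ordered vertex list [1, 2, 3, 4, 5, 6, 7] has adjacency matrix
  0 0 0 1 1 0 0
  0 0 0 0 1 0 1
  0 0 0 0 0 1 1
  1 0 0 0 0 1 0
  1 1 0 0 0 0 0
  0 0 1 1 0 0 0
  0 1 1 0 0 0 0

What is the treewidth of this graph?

A width-2 tree decomposition is:
Bags: B1 = {1, 2, 5}  B2 = {1, 2, 7}  B3 = {1, 3, 7}  B4 = {1, 3, 6}  B5 = {1, 4, 6}
Tree: B1–B2, B2–B3, B3–B4, B4–B5
Each bag holds 3 vertices, so the decomposition has width 2, which upper-bounds the treewidth. For the lower bound, G contains the cycle 1–5–2–7–3–6–4–1, so G is not a forest; only forests have treewidth ≤ 1, hence tw(G) ≥ 2. Combining the bounds, tw(G) = 2.

2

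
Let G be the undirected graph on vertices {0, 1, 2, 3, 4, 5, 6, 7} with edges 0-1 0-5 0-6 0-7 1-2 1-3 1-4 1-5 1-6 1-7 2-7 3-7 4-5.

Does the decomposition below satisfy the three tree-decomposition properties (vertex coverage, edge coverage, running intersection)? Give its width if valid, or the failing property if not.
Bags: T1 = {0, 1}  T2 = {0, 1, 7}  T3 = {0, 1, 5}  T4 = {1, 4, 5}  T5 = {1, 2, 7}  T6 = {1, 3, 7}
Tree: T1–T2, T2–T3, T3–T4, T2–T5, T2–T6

A tree decomposition must satisfy three properties: every vertex lies in some bag; for every edge, both endpoints lie together in some bag; and for every vertex, the bags containing it form a connected subtree. Here vertex 6 appears in no bag, so the decomposition is invalid.

No — vertex 6 appears in no bag.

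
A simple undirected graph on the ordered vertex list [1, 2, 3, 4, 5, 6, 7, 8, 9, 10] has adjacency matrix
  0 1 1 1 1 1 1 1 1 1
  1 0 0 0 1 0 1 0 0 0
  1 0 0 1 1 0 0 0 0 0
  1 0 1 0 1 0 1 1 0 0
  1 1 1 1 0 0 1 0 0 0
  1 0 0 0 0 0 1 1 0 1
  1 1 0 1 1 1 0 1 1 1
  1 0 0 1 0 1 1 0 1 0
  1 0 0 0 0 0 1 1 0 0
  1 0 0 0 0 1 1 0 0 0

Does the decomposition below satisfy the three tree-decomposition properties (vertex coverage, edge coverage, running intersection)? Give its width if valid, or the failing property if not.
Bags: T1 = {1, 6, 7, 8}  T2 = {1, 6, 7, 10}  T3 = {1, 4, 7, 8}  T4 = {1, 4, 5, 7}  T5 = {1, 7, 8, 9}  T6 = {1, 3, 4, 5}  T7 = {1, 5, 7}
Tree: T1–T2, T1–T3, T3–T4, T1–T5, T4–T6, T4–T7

No — vertex 2 appears in no bag.

A tree decomposition must satisfy three properties: every vertex lies in some bag; for every edge, both endpoints lie together in some bag; and for every vertex, the bags containing it form a connected subtree. Here vertex 2 appears in no bag, so the decomposition is invalid.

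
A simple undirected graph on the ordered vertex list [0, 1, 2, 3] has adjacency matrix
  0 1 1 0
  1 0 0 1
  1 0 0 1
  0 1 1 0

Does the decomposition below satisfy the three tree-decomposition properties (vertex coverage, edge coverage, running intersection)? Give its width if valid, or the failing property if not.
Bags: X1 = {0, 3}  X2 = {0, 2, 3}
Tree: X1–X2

A tree decomposition must satisfy three properties: every vertex lies in some bag; for every edge, both endpoints lie together in some bag; and for every vertex, the bags containing it form a connected subtree. Here vertex 1 appears in no bag, so the decomposition is invalid.

No — vertex 1 appears in no bag.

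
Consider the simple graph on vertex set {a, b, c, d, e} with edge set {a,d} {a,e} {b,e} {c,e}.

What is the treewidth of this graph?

A width-1 tree decomposition is:
Bags: B1 = {b, e}  B2 = {c, e}  B3 = {a, e}  B4 = {a, d}
Tree: B1–B2, B1–B3, B3–B4
Every bag has size at most 2, so the width is 2 − 1 = 1 and tw(G) ≤ 1. Any graph with an edge has treewidth ≥ 1, and G has the edge b–e. Hence tw(G) = 1 exactly.

1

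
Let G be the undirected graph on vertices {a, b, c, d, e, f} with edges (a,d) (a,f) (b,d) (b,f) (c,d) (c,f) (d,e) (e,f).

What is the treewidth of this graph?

2

A width-2 tree decomposition is:
Bags: B1 = {a, d, f}  B2 = {c, d, f}  B3 = {b, d, f}  B4 = {d, e, f}
Tree: B1–B2, B2–B3, B3–B4
Every bag has size at most 3, so the width is 3 − 1 = 2 and tw(G) ≤ 2. For the lower bound, G contains the cycle d–a–f–c–d, so G is not a forest; only forests have treewidth ≤ 1, hence tw(G) ≥ 2. Hence tw(G) = 2 exactly.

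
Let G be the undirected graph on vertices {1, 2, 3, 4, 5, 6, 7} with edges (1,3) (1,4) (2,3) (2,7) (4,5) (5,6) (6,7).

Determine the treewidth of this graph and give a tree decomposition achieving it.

Treewidth 2.
One such decomposition:
Bags: B1 = {1, 2, 3}  B2 = {1, 2, 4}  B3 = {2, 4, 5}  B4 = {2, 5, 6}  B5 = {2, 6, 7}
Tree: B1–B2, B2–B3, B3–B4, B4–B5

Each bag holds 3 vertices, so the decomposition has width 2, which upper-bounds the treewidth. Since 2–3–1–4–5–6–7–2 is a cycle in G, G is not acyclic. Forests are exactly the graphs of treewidth ≤ 1, so tw(G) ≥ 2. Hence tw(G) = 2 exactly.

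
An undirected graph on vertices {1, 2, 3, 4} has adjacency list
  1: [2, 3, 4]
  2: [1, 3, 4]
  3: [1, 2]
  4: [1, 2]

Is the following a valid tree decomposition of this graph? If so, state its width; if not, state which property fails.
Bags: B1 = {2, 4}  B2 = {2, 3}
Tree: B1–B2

No — vertex 1 appears in no bag.

A tree decomposition must satisfy three properties: every vertex lies in some bag; for every edge, both endpoints lie together in some bag; and for every vertex, the bags containing it form a connected subtree. Here vertex 1 appears in no bag, so the decomposition is invalid.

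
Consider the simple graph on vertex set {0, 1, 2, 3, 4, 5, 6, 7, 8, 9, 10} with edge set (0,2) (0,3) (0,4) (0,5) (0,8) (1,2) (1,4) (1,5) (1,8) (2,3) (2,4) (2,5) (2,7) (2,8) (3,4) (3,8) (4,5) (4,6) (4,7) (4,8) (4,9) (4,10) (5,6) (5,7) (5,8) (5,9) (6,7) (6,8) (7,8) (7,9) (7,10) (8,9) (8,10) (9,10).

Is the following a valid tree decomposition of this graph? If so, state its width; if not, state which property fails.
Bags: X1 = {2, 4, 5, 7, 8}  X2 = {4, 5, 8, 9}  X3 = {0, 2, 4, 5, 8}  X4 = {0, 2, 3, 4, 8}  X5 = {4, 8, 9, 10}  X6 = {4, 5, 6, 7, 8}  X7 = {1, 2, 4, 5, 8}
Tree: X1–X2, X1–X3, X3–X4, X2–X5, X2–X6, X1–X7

No — edge (7,9) lies in no bag.

A tree decomposition must satisfy three properties: every vertex lies in some bag; for every edge, both endpoints lie together in some bag; and for every vertex, the bags containing it form a connected subtree. Here edge (7,9) lies in no bag, so the decomposition is invalid.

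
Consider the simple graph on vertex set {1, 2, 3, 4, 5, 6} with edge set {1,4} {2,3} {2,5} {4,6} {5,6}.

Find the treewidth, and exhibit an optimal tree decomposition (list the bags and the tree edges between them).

Treewidth 1.
Bags: B1 = {2, 3}  B2 = {2, 5}  B3 = {5, 6}  B4 = {4, 6}  B5 = {1, 4}
Tree: B1–B2, B2–B3, B3–B4, B4–B5

Each bag holds 2 vertices, so the decomposition has width 1, which upper-bounds the treewidth. G has an edge, so its treewidth is at least 1. Combining the bounds, tw(G) = 1.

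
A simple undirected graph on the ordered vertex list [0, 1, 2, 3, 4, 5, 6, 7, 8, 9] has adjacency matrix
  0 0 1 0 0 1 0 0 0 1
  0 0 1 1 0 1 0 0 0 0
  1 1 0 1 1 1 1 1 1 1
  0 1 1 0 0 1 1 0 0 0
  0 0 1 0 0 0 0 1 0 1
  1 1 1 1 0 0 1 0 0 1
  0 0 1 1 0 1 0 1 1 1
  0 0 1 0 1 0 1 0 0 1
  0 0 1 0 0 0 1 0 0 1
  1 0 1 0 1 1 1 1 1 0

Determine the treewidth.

A width-3 tree decomposition is:
Bags: B1 = {2, 5, 6, 9}  B2 = {0, 2, 5, 9}  B3 = {2, 6, 7, 9}  B4 = {2, 3, 5, 6}  B5 = {2, 6, 8, 9}  B6 = {2, 4, 7, 9}  B7 = {1, 2, 3, 5}
Tree: B1–B2, B1–B3, B1–B4, B1–B5, B3–B6, B4–B7
Each bag holds 4 vertices, so the decomposition has width 3, which upper-bounds the treewidth. For the lower bound, the 4 vertices {1, 2, 3, 5} are pairwise adjacent, and any tree decomposition puts a clique entirely inside one bag — forcing width ≥ 3. Hence tw(G) = 3 exactly.

3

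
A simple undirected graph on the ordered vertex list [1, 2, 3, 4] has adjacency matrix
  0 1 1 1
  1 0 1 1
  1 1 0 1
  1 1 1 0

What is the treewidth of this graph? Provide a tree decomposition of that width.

With just one bag of size 4, the width is 4 − 1 = 3, so tw(G) ≤ 3. Conversely, {1, 2, 3, 4} is a clique of size 4, and the vertices of any clique must share a bag in every tree decomposition; so some bag has ≥ 4 vertices and tw(G) ≥ 3. Combining the bounds, tw(G) = 3.

Treewidth 3.
One optimal decomposition is:
Bags: B1 = {1, 2, 3, 4}
Tree: (single bag)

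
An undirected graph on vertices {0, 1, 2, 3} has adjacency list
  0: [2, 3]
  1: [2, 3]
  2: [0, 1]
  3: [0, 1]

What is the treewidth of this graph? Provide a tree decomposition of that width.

Each bag holds 3 vertices, so the decomposition has width 2, which upper-bounds the treewidth. Since 3–1–2–0–3 is a cycle in G, G is not acyclic. Forests are exactly the graphs of treewidth ≤ 1, so tw(G) ≥ 2. Combining the bounds, tw(G) = 2.

Treewidth 2.
One optimal decomposition is:
Bags: B1 = {1, 2, 3}  B2 = {0, 2, 3}
Tree: B1–B2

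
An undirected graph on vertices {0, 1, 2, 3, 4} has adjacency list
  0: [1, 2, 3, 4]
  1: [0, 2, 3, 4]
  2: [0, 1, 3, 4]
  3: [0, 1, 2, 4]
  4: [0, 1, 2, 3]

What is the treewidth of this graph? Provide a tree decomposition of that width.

Treewidth 4.
Bags: B1 = {0, 1, 2, 3, 4}
Tree: (single bag)

With just one bag of size 5, the width is 5 − 1 = 4, so tw(G) ≤ 4. On the other hand G contains the 5-clique {0, 1, 2, 3, 4}. A clique must lie in a single bag of any decomposition, so no decomposition can have width below 4. Combining the bounds, tw(G) = 4.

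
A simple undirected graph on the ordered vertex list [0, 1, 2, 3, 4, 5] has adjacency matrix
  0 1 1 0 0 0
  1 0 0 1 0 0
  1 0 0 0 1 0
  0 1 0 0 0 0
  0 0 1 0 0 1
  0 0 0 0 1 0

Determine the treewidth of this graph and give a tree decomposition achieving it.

Treewidth 1.
One optimal decomposition is:
Bags: B1 = {4, 5}  B2 = {2, 4}  B3 = {0, 2}  B4 = {0, 1}  B5 = {1, 3}
Tree: B1–B2, B2–B3, B3–B4, B4–B5

Each bag holds 2 vertices, so the decomposition has width 1, which upper-bounds the treewidth. G has an edge, so its treewidth is at least 1. The upper and lower bounds meet at 1, so that is the treewidth.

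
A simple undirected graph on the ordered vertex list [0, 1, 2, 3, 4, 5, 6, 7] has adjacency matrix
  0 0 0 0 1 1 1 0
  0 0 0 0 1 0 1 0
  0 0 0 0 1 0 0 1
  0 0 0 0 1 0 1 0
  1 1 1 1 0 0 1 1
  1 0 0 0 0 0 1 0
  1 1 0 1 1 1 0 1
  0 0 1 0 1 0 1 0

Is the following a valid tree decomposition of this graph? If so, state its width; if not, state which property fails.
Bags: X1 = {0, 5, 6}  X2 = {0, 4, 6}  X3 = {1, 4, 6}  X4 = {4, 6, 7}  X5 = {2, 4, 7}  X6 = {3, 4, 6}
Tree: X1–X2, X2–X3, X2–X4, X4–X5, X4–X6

Yes; width 2.

Vertex coverage: the bags together contain {0, 1, 2, 3, 4, 5, 6, 7}, the full vertex set. Edge coverage: each edge of G has both endpoints in at least one bag. Running intersection: for every vertex, the bags containing it form a connected subtree. All three properties hold, so this is a valid tree decomposition of width max|bag| − 1 = 2, and hence tw(G) ≤ 2.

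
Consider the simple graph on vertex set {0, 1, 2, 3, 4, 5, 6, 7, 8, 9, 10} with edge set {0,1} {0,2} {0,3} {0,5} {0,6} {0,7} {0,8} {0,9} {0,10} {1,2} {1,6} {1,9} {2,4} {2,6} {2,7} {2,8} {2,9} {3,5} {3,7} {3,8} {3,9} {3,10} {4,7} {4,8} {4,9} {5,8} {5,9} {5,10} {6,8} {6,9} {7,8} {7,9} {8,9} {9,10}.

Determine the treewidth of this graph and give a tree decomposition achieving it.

Every bag has size at most 5, so the width is 5 − 1 = 4 and tw(G) ≤ 4. On the other hand G contains the 5-clique {0, 2, 6, 8, 9}. A clique must lie in a single bag of any decomposition, so no decomposition can have width below 4. Therefore the treewidth is 4.

Treewidth 4.
One such decomposition:
Bags: B1 = {0, 2, 7, 8, 9}  B2 = {0, 2, 6, 8, 9}  B3 = {0, 1, 2, 6, 9}  B4 = {0, 3, 7, 8, 9}  B5 = {2, 4, 7, 8, 9}  B6 = {0, 3, 5, 8, 9}  B7 = {0, 3, 5, 9, 10}
Tree: B1–B2, B2–B3, B1–B4, B1–B5, B4–B6, B6–B7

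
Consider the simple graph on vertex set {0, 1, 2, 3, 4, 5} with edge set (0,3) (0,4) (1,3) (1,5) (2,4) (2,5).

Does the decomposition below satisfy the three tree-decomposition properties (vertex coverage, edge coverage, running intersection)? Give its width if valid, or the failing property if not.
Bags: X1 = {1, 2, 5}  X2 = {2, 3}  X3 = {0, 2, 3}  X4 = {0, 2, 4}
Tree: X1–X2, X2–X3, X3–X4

No — edge (1,3) lies in no bag.

A tree decomposition must satisfy three properties: every vertex lies in some bag; for every edge, both endpoints lie together in some bag; and for every vertex, the bags containing it form a connected subtree. Here edge (1,3) lies in no bag, so the decomposition is invalid.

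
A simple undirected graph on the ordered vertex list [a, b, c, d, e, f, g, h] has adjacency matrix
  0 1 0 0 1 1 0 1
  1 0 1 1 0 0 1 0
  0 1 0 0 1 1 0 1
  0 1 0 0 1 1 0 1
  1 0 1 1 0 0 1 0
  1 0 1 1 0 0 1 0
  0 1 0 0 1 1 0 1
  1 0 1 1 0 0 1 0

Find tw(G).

A width-4 tree decomposition is:
Bags: B1 = {b, e, f, g, h}  B2 = {a, b, e, f, h}  B3 = {b, c, e, f, h}  B4 = {b, d, e, f, h}
Tree: B1–B2, B2–B3, B3–B4
Each bag holds 5 vertices, so the decomposition has width 4, which upper-bounds the treewidth. For the lower bound: the 5 vertex sets {e,g}, {a,b}, {c,h}, {f}, {d} are disjoint, each induces a connected subgraph, and every pair is joined by at least one edge of G. Contracting each set to a single vertex therefore yields K_{5} as a minor, and since treewidth is minor-monotone, tw(G) ≥ tw(K_{5}) = 4. Combining the bounds, tw(G) = 4.

4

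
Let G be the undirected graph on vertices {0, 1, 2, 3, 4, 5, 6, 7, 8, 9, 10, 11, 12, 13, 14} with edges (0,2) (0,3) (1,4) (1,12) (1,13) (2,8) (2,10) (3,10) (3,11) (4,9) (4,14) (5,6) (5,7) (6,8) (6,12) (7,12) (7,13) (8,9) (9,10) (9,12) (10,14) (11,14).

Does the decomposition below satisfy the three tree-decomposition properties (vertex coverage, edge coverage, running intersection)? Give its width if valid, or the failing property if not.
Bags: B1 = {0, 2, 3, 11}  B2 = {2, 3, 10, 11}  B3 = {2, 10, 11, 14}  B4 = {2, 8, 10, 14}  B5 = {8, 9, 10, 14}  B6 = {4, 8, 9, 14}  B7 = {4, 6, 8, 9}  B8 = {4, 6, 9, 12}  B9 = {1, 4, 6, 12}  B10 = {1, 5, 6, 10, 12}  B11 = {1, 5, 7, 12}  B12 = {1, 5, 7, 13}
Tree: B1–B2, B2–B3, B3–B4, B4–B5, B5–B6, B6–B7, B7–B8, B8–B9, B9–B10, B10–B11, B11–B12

No — bags containing vertex 10 are not connected in the tree.

A tree decomposition must satisfy three properties: every vertex lies in some bag; for every edge, both endpoints lie together in some bag; and for every vertex, the bags containing it form a connected subtree. Here bags containing vertex 10 are not connected in the tree, so the decomposition is invalid.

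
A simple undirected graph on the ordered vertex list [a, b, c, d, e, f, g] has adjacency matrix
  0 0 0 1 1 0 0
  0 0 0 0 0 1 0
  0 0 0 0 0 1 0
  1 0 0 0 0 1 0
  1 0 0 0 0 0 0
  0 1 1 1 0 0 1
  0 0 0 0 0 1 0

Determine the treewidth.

A width-1 tree decomposition is:
Bags: B1 = {d, f}  B2 = {f, g}  B3 = {a, d}  B4 = {c, f}  B5 = {b, f}  B6 = {a, e}
Tree: B1–B2, B1–B3, B2–B4, B1–B5, B3–B6
Each bag holds 2 vertices, so the decomposition has width 1, which upper-bounds the treewidth. G has an edge, so its treewidth is at least 1. Combining the bounds, tw(G) = 1.

1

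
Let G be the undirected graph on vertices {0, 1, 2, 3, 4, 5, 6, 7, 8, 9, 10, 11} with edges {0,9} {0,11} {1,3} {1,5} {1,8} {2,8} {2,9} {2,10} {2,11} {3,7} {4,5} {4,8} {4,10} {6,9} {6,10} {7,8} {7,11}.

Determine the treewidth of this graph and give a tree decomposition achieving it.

Treewidth 3.
One such decomposition:
Bags: B1 = {0, 6, 9, 10}  B2 = {0, 2, 9, 10}  B3 = {0, 2, 10, 11}  B4 = {2, 4, 10, 11}  B5 = {2, 4, 8, 11}  B6 = {4, 7, 8, 11}  B7 = {4, 5, 7, 8}  B8 = {1, 5, 7, 8}  B9 = {1, 3, 5, 7}
Tree: B1–B2, B2–B3, B3–B4, B4–B5, B5–B6, B6–B7, B7–B8, B8–B9

The largest bag has 4 vertices, giving width 3; this decomposition certifies tw(G) ≤ 3. For the lower bound: the 4 vertex sets {0,6,9}, {10}, {2}, {4,7,8,11} are disjoint, each induces a connected subgraph, and every pair is joined by at least one edge of G. Contracting each set to a single vertex therefore yields K_{4} as a minor, and since treewidth is minor-monotone, tw(G) ≥ tw(K_{4}) = 3. The upper and lower bounds meet at 3, so that is the treewidth.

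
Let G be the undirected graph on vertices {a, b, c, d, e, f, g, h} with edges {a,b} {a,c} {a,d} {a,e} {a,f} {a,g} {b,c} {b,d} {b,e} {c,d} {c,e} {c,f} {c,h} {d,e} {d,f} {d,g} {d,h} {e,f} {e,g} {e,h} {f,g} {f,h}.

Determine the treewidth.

4

A width-4 tree decomposition is:
Bags: B1 = {a, b, c, d, e}  B2 = {a, c, d, e, f}  B3 = {c, d, e, f, h}  B4 = {a, d, e, f, g}
Tree: B1–B2, B2–B3, B2–B4
The largest bag has 5 vertices, giving width 4; this decomposition certifies tw(G) ≤ 4. Conversely, {a, d, e, f, g} is a clique of size 5, and the vertices of any clique must share a bag in every tree decomposition; so some bag has ≥ 5 vertices and tw(G) ≥ 4. Hence tw(G) = 4 exactly.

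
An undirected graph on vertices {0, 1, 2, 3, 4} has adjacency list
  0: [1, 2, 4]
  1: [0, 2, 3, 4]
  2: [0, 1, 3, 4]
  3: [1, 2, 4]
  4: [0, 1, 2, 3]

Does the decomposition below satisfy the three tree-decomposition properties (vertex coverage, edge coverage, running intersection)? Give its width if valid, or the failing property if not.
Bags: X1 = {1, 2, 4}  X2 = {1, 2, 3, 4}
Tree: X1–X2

No — vertex 0 appears in no bag.

A tree decomposition must satisfy three properties: every vertex lies in some bag; for every edge, both endpoints lie together in some bag; and for every vertex, the bags containing it form a connected subtree. Here vertex 0 appears in no bag, so the decomposition is invalid.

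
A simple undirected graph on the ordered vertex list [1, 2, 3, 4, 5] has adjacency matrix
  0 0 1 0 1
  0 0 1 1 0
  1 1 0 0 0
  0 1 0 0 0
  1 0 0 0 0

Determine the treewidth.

1

A width-1 tree decomposition is:
Bags: B1 = {1, 5}  B2 = {1, 3}  B3 = {2, 3}  B4 = {2, 4}
Tree: B1–B2, B2–B3, B3–B4
The largest bag has 2 vertices, giving width 1; this decomposition certifies tw(G) ≤ 1. Since G has at least one edge (e.g. 5–1), it is not an edgeless graph, so tw(G) ≥ 1. Hence tw(G) = 1 exactly.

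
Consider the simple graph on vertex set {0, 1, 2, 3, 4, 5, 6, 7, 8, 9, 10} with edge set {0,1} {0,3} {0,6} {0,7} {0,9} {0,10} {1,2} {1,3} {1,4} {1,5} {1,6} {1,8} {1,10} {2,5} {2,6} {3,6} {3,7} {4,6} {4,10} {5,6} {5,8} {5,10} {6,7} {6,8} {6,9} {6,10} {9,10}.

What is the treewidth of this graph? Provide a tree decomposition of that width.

Treewidth 3.
One optimal decomposition is:
Bags: B1 = {0, 6, 9, 10}  B2 = {0, 1, 6, 10}  B3 = {0, 1, 3, 6}  B4 = {1, 4, 6, 10}  B5 = {1, 5, 6, 10}  B6 = {1, 2, 5, 6}  B7 = {1, 5, 6, 8}  B8 = {0, 3, 6, 7}
Tree: B1–B2, B2–B3, B2–B4, B2–B5, B5–B6, B6–B7, B3–B8

The largest bag has 4 vertices, giving width 3; this decomposition certifies tw(G) ≤ 3. On the other hand G contains the 4-clique {0, 1, 6, 10}. A clique must lie in a single bag of any decomposition, so no decomposition can have width below 3. Therefore the treewidth is 3.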